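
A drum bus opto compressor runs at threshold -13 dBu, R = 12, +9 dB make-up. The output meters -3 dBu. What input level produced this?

-1 dBu

Before make-up, the level was -3 − 9 = -12 dBu.
The compressed level sits -12 − (-13) = 1 dB over threshold.
Undo the ratio: input overshoot = 1 × 12 = 12 dB, giving input = -1 dBu.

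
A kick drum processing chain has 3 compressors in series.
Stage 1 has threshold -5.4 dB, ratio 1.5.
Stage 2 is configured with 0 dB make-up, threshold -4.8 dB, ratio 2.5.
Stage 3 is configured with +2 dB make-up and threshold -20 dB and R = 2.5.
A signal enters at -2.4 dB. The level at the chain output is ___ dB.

-11.696 dB

Stage 1: 3 dB above -5.4 dB, reduced 1.5:1 to 2 dB above → -3.4 dB.
Stage 2: -3.4 dB is 1.4 dB over -4.8 dB; at 2.5:1 that becomes 0.56 dB over, giving -4.24 dB.
Stage 3: 15.76 dB above -20 dB, reduced 2.5:1 to 6.304 dB above → -13.696 dB; +2 dB make-up → -11.696 dB.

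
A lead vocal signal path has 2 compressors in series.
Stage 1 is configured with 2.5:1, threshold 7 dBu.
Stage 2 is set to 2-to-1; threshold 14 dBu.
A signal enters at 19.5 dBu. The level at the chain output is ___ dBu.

Stage 1: 19.5 dBu is 12.5 dB over 7 dBu; at 2.5:1 that becomes 5 dB over, giving 12 dBu.
Stage 2: 12 dBu ≤ 14 dBu, so stage 2 doesn't engage; output 12 dBu.

12 dBu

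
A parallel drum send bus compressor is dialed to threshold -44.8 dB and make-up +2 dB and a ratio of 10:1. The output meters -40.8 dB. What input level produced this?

-24.8 dB

Stripping the +2 dB make-up gives -42.8 dB at the gain stage.
That's 2 dB above the -44.8 dB threshold.
Input overshoot = R × output overshoot = 20 dB → input = -44.8 + 20 = -24.8 dB.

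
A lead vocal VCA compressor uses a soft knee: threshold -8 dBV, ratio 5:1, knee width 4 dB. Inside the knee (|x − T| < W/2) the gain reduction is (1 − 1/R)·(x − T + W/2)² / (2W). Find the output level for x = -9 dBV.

x − T + W/2 = -9 − (-8) + 2 = 1.
GR = (1 − 1/5) × 1² / 8 = 0.8 × 1 / 8 = 0.1 dB.
Output = -9 − 0.1 = -9.1 dBV.

-9.1 dBV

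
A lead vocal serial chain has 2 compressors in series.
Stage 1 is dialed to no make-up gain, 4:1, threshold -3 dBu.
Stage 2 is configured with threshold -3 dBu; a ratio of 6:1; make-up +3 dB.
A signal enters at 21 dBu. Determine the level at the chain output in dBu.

1 dBu

Stage 1: 24 dB above -3 dBu, reduced 4:1 to 6 dB above → 3 dBu.
Stage 2: 3 dBu is 6 dB over -3 dBu; at 6:1 that becomes 1 dB over, giving -2 dBu; +3 dB make-up → 1 dBu.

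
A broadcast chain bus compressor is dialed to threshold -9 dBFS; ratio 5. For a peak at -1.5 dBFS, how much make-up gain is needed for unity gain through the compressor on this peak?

Without make-up, output = threshold + overshoot/5 = -9 + 1.5 = -7.5 dBFS.
Gap to target: 6 dB.

6 dB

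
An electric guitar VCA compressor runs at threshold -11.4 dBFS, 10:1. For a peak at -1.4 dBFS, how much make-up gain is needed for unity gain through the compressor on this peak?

The peak compresses to -11.4 + 10/10 = -10.4 dBFS.
To reach -1.4 dBFS requires -1.4 − (-10.4) = 9 dB of make-up.

9 dB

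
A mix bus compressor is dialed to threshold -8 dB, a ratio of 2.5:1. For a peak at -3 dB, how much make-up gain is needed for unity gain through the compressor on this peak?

The peak compresses to -8 + 5/2.5 = -6 dB.
To reach -3 dB requires -3 − (-6) = 3 dB of make-up.

3 dB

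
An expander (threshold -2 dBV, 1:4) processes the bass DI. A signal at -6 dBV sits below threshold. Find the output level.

Below threshold, a 1:4 expander applies gain = (4−1)×(T − x) of attenuation.
(4−1) × 4 = 12 dB, so output = -6 − 12 = -18 dBV.

-18 dBV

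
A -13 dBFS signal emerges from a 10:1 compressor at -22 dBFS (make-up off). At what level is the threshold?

-23 dBFS

Gain reduction = -13 − (-22) = 9 dB; output overshoot = GR / (R − 1) = 9 / 9 = 1 dB.
Threshold = output − output overshoot = -22 − 1 = -23 dBFS.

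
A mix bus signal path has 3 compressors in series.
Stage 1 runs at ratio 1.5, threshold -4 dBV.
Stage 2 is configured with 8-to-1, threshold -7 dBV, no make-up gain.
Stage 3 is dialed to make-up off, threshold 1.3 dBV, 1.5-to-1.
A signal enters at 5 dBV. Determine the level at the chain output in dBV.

Stage 1: overshoot 9 dB → 9/1.5 = 6 dB → 2 dBV.
Stage 2: 9 dB above -7 dBV, reduced 8:1 to 1.125 dB above → -5.875 dBV.
Stage 3: below threshold (-5.875 ≤ 1.3); passes unchanged; output -5.875 dBV.

-5.875 dBV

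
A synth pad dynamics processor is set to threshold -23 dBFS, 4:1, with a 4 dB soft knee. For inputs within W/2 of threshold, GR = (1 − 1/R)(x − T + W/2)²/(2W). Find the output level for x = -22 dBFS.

x − T + W/2 = -22 − (-23) + 2 = 3.
GR = (1 − 1/4) × 3² / 8 = 0.75 × 9 / 8 = 0.84375 dB.
Output = -22 − 0.84375 = -22.84375 dBFS.

-22.84375 dBFS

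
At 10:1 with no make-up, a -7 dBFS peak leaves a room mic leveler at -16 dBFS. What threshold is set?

-17 dBFS

Gain reduction = -7 − (-16) = 9 dB; output overshoot = GR / (R − 1) = 9 / 9 = 1 dB.
Threshold = output − output overshoot = -16 − 1 = -17 dBFS.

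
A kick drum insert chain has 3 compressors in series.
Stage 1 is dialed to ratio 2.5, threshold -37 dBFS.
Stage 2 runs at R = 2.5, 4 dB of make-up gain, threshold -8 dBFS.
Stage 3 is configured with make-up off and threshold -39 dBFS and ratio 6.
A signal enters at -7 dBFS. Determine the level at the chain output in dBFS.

-36 dBFS

Stage 1: -7 dBFS is 30 dB over -37 dBFS; at 2.5:1 that becomes 12 dB over, giving -25 dBFS.
Stage 2: -25 dBFS is at or below the -8 dBFS threshold — no compression; make-up brings it to -21 dBFS.
Stage 3: 18 dB above -39 dBFS, reduced 6:1 to 3 dB above → -36 dBFS.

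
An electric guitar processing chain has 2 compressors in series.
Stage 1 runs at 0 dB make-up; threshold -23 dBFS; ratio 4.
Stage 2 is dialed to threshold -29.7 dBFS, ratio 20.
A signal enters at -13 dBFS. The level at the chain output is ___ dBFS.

-29.24 dBFS

Stage 1: -13 dBFS is 10 dB over -23 dBFS; at 4:1 that becomes 2.5 dB over, giving -20.5 dBFS.
Stage 2: 9.2 dB above -29.7 dBFS, reduced 20:1 to 0.46 dB above → -29.24 dBFS.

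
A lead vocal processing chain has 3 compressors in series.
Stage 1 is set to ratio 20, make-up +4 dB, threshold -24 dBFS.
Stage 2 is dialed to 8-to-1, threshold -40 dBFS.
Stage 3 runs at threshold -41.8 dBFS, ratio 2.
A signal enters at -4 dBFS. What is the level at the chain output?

Stage 1: overshoot 20 dB → 20/20 = 1 dB → -23 dBFS; +4 dB make-up → -19 dBFS.
Stage 2: -19 dBFS is 21 dB over -40 dBFS; at 8:1 that becomes 2.625 dB over, giving -37.375 dBFS.
Stage 3: 4.425 dB above -41.8 dBFS, reduced 2:1 to 2.2125 dB above → -39.5875 dBFS.

-39.5875 dBFS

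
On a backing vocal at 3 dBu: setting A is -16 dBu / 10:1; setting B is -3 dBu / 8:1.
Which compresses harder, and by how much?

A: overshoot 19 dB → output overshoot 1.9 dB → GR 17.1 dB.
B: overshoot 6 dB → output overshoot 0.75 dB → GR 5.25 dB.
A applies 11.85 dB more gain reduction.

A, by 11.85 dB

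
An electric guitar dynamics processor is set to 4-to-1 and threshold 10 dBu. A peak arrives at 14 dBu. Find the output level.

Overshoot: 14 − 10 = 4 dB.
The 4 dB excess becomes 1 dB after 4:1 reduction.
That puts the output at 11 dBu.

11 dBu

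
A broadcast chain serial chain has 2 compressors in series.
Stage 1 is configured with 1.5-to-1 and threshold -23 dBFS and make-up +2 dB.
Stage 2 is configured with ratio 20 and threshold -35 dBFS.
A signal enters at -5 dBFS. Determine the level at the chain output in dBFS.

-33.7 dBFS

Stage 1: 18 dB above -23 dBFS, reduced 1.5:1 to 12 dB above → -11 dBFS; +2 dB make-up → -9 dBFS.
Stage 2: -9 dBFS is 26 dB over -35 dBFS; at 20:1 that becomes 1.3 dB over, giving -33.7 dBFS.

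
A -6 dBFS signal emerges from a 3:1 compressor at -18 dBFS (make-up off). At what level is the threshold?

-24 dBFS

Let T be the threshold. Output overshoot = (input overshoot)/R, so -18 − T = (-6 − T)/3.
3·(-18 − T) = -6 − T → 2·T = -54 − (-6) = -48.
T = -48/2 = -24 dBFS.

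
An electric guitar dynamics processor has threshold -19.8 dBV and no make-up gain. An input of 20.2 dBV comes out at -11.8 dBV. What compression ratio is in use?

Input overshoot = 20.2 − (-19.8) = 40 dB; output overshoot = -11.8 − (-19.8) = 8 dB.
Ratio = 40 / 8 = 5.

5:1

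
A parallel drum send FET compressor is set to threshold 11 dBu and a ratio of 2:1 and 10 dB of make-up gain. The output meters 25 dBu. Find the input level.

Stripping the +10 dB make-up gives 15 dBu at the gain stage.
That's 4 dB above the 11 dBu threshold.
Undo the ratio: input overshoot = 4 × 2 = 8 dB, giving input = 19 dBu.

19 dBu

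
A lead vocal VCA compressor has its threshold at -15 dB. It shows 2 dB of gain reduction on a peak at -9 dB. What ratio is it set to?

1.5:1

Input overshoot = -9 − (-15) = 6 dB.
Output overshoot = 6 − 2 = 4 dB.
Ratio = input overshoot / output overshoot = 6 / 4 = 1.5.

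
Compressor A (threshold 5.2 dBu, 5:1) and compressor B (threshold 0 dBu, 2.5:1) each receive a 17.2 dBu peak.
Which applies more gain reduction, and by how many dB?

B, by 0.72 dB

A: overshoot 12 dB → output overshoot 2.4 dB → GR 9.6 dB.
B: overshoot 17.2 dB → output overshoot 6.88 dB → GR 10.32 dB.
B reduces 0.72 dB more.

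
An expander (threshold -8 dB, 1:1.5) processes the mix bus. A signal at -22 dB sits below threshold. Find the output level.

-29 dB

Below threshold, a 1:1.5 expander applies gain = (1.5−1)×(T − x) of attenuation.
(1.5−1) × 14 = 7 dB, so output = -22 − 7 = -29 dB.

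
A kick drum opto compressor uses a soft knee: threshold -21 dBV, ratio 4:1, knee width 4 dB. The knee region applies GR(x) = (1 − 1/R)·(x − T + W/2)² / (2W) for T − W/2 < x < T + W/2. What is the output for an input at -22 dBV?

-22.09375 dBV

x − T + W/2 = -22 − (-21) + 2 = 1.
GR = (1 − 1/4) × 1² / 8 = 0.75 × 1 / 8 = 0.09375 dB.
Output = -22 − 0.09375 = -22.09375 dBV.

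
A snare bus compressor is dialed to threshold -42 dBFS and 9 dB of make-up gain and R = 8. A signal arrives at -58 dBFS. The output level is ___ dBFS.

-58 dBFS is 16 dB below the -42 dBFS threshold, so no gain reduction is applied.
Make-up gain adds 9 dB: -58 + 9 = -49 dBFS.

-49 dBFS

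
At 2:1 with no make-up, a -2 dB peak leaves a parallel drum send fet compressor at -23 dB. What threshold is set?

-44 dB

Let T be the threshold. Output overshoot = (input overshoot)/R, so -23 − T = (-2 − T)/2.
2·(-23 − T) = -2 − T → 1·T = -46 − (-2) = -44.
T = -44/1 = -44 dB.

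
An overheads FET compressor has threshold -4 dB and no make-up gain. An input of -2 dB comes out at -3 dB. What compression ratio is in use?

Input overshoot = -2 − (-4) = 2 dB; output overshoot = -3 − (-4) = 1 dB.
Ratio = 2 / 1 = 2.

2:1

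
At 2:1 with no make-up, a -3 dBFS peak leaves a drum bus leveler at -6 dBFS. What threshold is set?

-9 dBFS

Input is 6 dB above T (since output overshoot × R = input overshoot: (-6 − T)·2 = -3 − T gives T = -9 dBFS).
Check: -9 + (-3 − (-9))/2 = -9 + 3 = -6 dBFS. ✓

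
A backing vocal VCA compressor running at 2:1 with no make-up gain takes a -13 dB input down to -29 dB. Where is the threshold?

-45 dB

Input is 32 dB above T (since output overshoot × R = input overshoot: (-29 − T)·2 = -13 − T gives T = -45 dB).
Check: -45 + (-13 − (-45))/2 = -45 + 16 = -29 dB. ✓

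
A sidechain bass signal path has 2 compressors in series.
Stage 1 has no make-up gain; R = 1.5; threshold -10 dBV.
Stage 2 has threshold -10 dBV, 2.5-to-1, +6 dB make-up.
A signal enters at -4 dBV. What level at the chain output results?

-2.4 dBV

Stage 1: 6 dB above -10 dBV, reduced 1.5:1 to 4 dB above → -6 dBV.
Stage 2: 4 dB above -10 dBV, reduced 2.5:1 to 1.6 dB above → -8.4 dBV; +6 dB make-up → -2.4 dBV.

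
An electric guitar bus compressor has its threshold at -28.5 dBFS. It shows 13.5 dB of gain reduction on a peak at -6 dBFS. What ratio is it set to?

Input overshoot = -6 − (-28.5) = 22.5 dB.
Output overshoot = 22.5 − 13.5 = 9 dB.
Ratio = input overshoot / output overshoot = 22.5 / 9 = 2.5.

2.5:1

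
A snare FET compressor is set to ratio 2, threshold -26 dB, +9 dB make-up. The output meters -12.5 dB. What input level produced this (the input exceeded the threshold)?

-17 dB

Stripping the +9 dB make-up gives -21.5 dB at the gain stage.
The compressed level sits -21.5 − (-26) = 4.5 dB over threshold.
Input overshoot = R × output overshoot = 9 dB → input = -26 + 9 = -17 dB.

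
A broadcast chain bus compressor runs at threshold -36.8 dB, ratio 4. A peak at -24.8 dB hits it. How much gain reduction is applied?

The signal is 12 dB above threshold.
At 4:1, output sits 12/4 = 3 dB above threshold.
Gain reduction = 12 − 3 = 9 dB.

9 dB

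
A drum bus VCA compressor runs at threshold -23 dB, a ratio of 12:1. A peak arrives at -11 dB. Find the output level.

-11 dB sits 12 dB over threshold.
At 12:1 the overshoot is divided by 12, leaving 1 dB above threshold.
That puts the output at -22 dB.

-22 dB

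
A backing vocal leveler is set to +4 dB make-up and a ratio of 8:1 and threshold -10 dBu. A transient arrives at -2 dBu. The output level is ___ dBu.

Overshoot: -2 − (-10) = 8 dB.
The 8 dB excess becomes 1 dB after 8:1 reduction.
Output = -10 + 1 = -9 dBu; make-up adds 4 dB, giving -5 dBu.

-5 dBu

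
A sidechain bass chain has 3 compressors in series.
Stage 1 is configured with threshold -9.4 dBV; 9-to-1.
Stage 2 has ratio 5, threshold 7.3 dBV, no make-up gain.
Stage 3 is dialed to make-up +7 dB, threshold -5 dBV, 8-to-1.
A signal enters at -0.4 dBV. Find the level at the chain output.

Stage 1: -0.4 dBV is 9 dB over -9.4 dBV; at 9:1 that becomes 1 dB over, giving -8.4 dBV.
Stage 2: below threshold (-8.4 ≤ 7.3); passes unchanged; output -8.4 dBV.
Stage 3: -8.4 dBV is at or below the -5 dBV threshold — no compression; make-up brings it to -1.4 dBV.

-1.4 dBV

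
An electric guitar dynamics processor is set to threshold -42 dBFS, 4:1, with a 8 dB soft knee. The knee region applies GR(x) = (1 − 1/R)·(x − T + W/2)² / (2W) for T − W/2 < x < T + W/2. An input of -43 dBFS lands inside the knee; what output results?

x − T + W/2 = -43 − (-42) + 4 = 3.
GR = (1 − 1/4) × 3² / 16 = 0.75 × 9 / 16 = 0.421875 dB.
Output = -43 − 0.421875 = -43.421875 dBFS.

-43.421875 dBFS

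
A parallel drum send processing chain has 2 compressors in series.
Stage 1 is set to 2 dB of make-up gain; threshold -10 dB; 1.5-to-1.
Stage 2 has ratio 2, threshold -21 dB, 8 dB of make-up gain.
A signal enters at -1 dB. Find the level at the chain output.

Stage 1: 9 dB above -10 dB, reduced 1.5:1 to 6 dB above → -4 dB; +2 dB make-up → -2 dB.
Stage 2: -2 dB is 19 dB over -21 dB; at 2:1 that becomes 9.5 dB over, giving -11.5 dB; +8 dB make-up → -3.5 dB.

-3.5 dB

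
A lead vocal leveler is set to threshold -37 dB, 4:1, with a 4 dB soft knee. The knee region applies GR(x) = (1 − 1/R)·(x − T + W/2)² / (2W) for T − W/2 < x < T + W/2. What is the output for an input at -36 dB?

-36.84375 dB

x − T + W/2 = -36 − (-37) + 2 = 3.
GR = (1 − 1/4) × 3² / 8 = 0.75 × 9 / 8 = 0.84375 dB.
Output = -36 − 0.84375 = -36.84375 dB.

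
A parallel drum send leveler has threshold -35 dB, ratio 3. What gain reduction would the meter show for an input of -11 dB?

16 dB

Overshoot = -11 − (-35) = 24 dB.
After 3:1 compression the overshoot becomes 24/3 = 8 dB.
Gain reduction = 24 − 8 = 16 dB.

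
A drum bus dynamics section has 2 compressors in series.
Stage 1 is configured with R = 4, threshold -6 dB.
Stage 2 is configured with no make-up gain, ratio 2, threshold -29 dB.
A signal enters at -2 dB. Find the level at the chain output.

Stage 1: -2 dB is 4 dB over -6 dB; at 4:1 that becomes 1 dB over, giving -5 dB.
Stage 2: overshoot 24 dB → 24/2 = 12 dB → -17 dB.

-17 dB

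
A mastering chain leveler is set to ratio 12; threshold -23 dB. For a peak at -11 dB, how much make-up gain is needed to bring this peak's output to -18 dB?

Overshoot 12 dB → 12/12 = 1 dB after compression, so the compressed level is -23 + 1 = -22 dB.
Make-up = target − compressed = -18 − (-22) = 4 dB.

4 dB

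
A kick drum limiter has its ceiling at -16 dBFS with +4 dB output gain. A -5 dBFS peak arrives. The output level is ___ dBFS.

At ∞:1, everything above -16 dBFS is held at the ceiling.
Output gain then adds 4 dB: -16 + 4 = -12 dBFS.

-12 dBFS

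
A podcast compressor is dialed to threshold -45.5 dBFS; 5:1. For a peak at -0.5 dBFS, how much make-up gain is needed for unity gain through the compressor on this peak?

36 dB

Without make-up, output = threshold + overshoot/5 = -45.5 + 9 = -36.5 dBFS.
Gap to target: 36 dB.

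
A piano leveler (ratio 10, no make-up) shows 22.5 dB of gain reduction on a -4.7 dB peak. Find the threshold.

Input is 25 dB above T (since output overshoot × R = input overshoot: (-27.2 − T)·10 = -4.7 − T gives T = -29.7 dB).
Check: -29.7 + (-4.7 − (-29.7))/10 = -29.7 + 2.5 = -27.2 dB. ✓

-29.7 dB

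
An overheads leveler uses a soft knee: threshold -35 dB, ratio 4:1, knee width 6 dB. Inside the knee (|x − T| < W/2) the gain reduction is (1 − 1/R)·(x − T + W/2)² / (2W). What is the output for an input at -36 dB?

x − T + W/2 = -36 − (-35) + 3 = 2.
GR = (1 − 1/4) × 2² / 12 = 0.75 × 4 / 12 = 0.25 dB.
Output = -36 − 0.25 = -36.25 dB.

-36.25 dB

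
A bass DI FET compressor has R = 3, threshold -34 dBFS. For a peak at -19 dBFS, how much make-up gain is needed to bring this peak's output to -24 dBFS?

5 dB

The peak compresses to -34 + 15/3 = -29 dBFS.
To reach -24 dBFS requires -24 − (-29) = 5 dB of make-up.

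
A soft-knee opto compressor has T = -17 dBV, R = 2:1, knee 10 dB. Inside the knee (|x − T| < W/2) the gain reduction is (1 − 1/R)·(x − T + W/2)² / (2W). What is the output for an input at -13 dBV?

-15.025 dBV

x − T + W/2 = -13 − (-17) + 5 = 9.
GR = (1 − 1/2) × 9² / 20 = 0.5 × 81 / 20 = 2.025 dB.
Output = -13 − 2.025 = -15.025 dBV.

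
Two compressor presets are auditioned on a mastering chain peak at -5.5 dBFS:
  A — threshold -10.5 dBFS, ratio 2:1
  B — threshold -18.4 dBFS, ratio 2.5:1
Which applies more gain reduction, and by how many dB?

A: overshoot 5 dB → output overshoot 2.5 dB → GR 2.5 dB.
B: overshoot 12.9 dB → output overshoot 5.16 dB → GR 7.74 dB.
B applies 5.24 dB more gain reduction.

B, by 5.24 dB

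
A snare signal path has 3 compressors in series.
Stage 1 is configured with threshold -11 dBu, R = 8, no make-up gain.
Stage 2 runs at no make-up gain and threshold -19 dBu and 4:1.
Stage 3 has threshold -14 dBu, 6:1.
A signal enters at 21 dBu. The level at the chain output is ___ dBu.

-16 dBu

Stage 1: 21 dBu is 32 dB over -11 dBu; at 8:1 that becomes 4 dB over, giving -7 dBu.
Stage 2: overshoot 12 dB → 12/4 = 3 dB → -16 dBu.
Stage 3: -16 dBu ≤ -14 dBu, so stage 3 doesn't engage; output -16 dBu.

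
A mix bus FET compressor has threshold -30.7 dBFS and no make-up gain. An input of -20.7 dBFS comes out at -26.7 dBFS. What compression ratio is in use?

Input overshoot = -20.7 − (-30.7) = 10 dB; output overshoot = -26.7 − (-30.7) = 4 dB.
Ratio = 10 / 4 = 2.5.

2.5:1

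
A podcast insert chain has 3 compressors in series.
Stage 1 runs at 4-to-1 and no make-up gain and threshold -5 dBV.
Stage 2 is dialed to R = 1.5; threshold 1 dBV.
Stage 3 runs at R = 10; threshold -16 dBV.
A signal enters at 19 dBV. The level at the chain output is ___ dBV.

-14.3 dBV

Stage 1: overshoot 24 dB → 24/4 = 6 dB → 1 dBV.
Stage 2: 1 dBV ≤ 1 dBV, so stage 2 doesn't engage; output 1 dBV.
Stage 3: overshoot 17 dB → 17/10 = 1.7 dB → -14.3 dBV.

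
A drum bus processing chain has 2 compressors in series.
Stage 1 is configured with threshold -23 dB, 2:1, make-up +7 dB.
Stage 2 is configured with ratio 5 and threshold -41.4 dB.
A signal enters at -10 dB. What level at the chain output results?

-35.02 dB

Stage 1: -10 dB is 13 dB over -23 dB; at 2:1 that becomes 6.5 dB over, giving -16.5 dB; +7 dB make-up → -9.5 dB.
Stage 2: overshoot 31.9 dB → 31.9/5 = 6.38 dB → -35.02 dB.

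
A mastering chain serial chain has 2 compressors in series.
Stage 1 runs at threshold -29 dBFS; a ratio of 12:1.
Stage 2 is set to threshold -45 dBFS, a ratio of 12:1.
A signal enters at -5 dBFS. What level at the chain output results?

Stage 1: -5 dBFS is 24 dB over -29 dBFS; at 12:1 that becomes 2 dB over, giving -27 dBFS.
Stage 2: overshoot 18 dB → 18/12 = 1.5 dB → -43.5 dBFS.

-43.5 dBFS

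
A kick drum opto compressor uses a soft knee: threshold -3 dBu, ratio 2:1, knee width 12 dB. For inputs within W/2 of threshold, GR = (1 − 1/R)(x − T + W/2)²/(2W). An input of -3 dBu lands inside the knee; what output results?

x − T + W/2 = -3 − (-3) + 6 = 6.
GR = (1 − 1/2) × 6² / 24 = 0.5 × 36 / 24 = 0.75 dB.
Output = -3 − 0.75 = -3.75 dBu.

-3.75 dBu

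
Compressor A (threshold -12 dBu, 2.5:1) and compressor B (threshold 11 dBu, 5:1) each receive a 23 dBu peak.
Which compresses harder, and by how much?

A: GR = 35 − 35/2.5 = 21 dB.
B: GR = 12 − 12/5 = 9.6 dB.
Difference: 11.4 dB in favour of A.

A, by 11.4 dB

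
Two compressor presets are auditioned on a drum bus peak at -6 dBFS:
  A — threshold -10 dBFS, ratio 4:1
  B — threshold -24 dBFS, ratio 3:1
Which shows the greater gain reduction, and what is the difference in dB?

B, by 9 dB

A: GR = 4 − 4/4 = 3 dB.
B: GR = 18 − 18/3 = 12 dB.
Difference: 9 dB in favour of B.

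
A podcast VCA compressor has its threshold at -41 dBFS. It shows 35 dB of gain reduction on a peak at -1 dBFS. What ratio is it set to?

8:1

Input overshoot = -1 − (-41) = 40 dB.
Output overshoot = 40 − 35 = 5 dB.
Ratio = input overshoot / output overshoot = 40 / 5 = 8.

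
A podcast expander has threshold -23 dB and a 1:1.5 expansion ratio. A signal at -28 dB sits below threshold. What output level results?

Undershoot = (-23) − (-28) = 5 dB.
At 1:1.5, that expands to 7.5 dB under threshold.
Output = -23 − 7.5 = -30.5 dB.

-30.5 dB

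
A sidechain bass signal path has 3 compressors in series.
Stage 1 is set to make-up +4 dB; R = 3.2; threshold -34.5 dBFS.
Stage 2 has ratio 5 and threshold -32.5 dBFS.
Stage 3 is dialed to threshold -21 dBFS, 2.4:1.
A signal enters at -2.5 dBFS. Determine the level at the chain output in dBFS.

Stage 1: 32 dB above -34.5 dBFS, reduced 3.2:1 to 10 dB above → -24.5 dBFS; +4 dB make-up → -20.5 dBFS.
Stage 2: overshoot 12 dB → 12/5 = 2.4 dB → -30.1 dBFS.
Stage 3: below threshold (-30.1 ≤ -21); passes unchanged; output -30.1 dBFS.

-30.1 dBFS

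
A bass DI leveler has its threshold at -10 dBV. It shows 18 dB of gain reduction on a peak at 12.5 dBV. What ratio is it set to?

5:1

Input overshoot = 12.5 − (-10) = 22.5 dB.
Output overshoot = 22.5 − 18 = 4.5 dB.
Ratio = input overshoot / output overshoot = 22.5 / 4.5 = 5.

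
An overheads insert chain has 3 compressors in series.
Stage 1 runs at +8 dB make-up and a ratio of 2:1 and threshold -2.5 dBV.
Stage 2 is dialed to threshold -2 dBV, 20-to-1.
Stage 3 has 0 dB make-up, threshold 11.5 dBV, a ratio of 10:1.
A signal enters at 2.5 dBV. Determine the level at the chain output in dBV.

Stage 1: 2.5 dBV is 5 dB over -2.5 dBV; at 2:1 that becomes 2.5 dB over, giving 0 dBV; +8 dB make-up → 8 dBV.
Stage 2: 8 dBV is 10 dB over -2 dBV; at 20:1 that becomes 0.5 dB over, giving -1.5 dBV.
Stage 3: -1.5 dBV is at or below the 11.5 dBV threshold — no compression; output -1.5 dBV.

-1.5 dBV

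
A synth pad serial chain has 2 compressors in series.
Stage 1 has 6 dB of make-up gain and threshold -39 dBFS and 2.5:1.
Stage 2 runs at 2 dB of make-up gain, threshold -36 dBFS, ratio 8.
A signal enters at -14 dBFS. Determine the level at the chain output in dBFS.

-32.375 dBFS

Stage 1: -14 dBFS is 25 dB over -39 dBFS; at 2.5:1 that becomes 10 dB over, giving -29 dBFS; +6 dB make-up → -23 dBFS.
Stage 2: -23 dBFS is 13 dB over -36 dBFS; at 8:1 that becomes 1.625 dB over, giving -34.375 dBFS; +2 dB make-up → -32.375 dBFS.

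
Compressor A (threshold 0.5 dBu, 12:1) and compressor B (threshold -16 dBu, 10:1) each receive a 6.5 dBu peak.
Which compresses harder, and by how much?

A: GR = 6 − 6/12 = 5.5 dB.
B: GR = 22.5 − 22.5/10 = 20.25 dB.
B applies 14.75 dB more gain reduction.

B, by 14.75 dB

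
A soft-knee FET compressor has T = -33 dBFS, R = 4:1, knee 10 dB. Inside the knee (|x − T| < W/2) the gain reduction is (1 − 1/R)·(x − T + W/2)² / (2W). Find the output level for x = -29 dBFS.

x − T + W/2 = -29 − (-33) + 5 = 9.
GR = (1 − 1/4) × 9² / 20 = 0.75 × 81 / 20 = 3.0375 dB.
Output = -29 − 3.0375 = -32.0375 dBFS.

-32.0375 dBFS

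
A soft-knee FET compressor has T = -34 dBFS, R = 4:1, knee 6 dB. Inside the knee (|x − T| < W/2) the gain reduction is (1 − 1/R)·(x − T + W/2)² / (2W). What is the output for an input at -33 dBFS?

x − T + W/2 = -33 − (-34) + 3 = 4.
GR = (1 − 1/4) × 4² / 12 = 0.75 × 16 / 12 = 1 dB.
Output = -33 − 1 = -34 dBFS.

-34 dBFS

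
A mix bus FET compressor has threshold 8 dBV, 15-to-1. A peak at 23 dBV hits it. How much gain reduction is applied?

14 dB

The signal is 15 dB above threshold.
After 15:1 compression the overshoot becomes 15/15 = 1 dB.
So the signal is attenuated by 15 − 1 = 14 dB.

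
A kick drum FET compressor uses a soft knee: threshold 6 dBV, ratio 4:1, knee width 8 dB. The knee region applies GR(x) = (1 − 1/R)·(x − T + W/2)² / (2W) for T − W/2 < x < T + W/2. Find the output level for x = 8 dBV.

x − T + W/2 = 8 − 6 + 4 = 6.
GR = (1 − 1/4) × 6² / 16 = 0.75 × 36 / 16 = 1.6875 dB.
Output = 8 − 1.6875 = 6.3125 dBV.

6.3125 dBV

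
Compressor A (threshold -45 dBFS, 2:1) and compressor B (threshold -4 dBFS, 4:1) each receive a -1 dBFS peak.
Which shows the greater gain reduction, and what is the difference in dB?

A: GR = 44 − 44/2 = 22 dB.
B: GR = 3 − 3/4 = 2.25 dB.
A reduces 19.75 dB more.

A, by 19.75 dB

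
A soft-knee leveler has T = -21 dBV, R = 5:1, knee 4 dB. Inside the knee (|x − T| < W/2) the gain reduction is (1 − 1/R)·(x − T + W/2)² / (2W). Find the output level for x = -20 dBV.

-20.9 dBV

x − T + W/2 = -20 − (-21) + 2 = 3.
GR = (1 − 1/5) × 3² / 8 = 0.8 × 9 / 8 = 0.9 dB.
Output = -20 − 0.9 = -20.9 dBV.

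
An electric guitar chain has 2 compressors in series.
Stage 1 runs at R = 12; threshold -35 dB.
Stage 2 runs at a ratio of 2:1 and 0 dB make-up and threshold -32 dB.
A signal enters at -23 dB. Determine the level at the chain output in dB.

-34 dB

Stage 1: overshoot 12 dB → 12/12 = 1 dB → -34 dB.
Stage 2: -34 dB is at or below the -32 dB threshold — no compression; output -34 dB.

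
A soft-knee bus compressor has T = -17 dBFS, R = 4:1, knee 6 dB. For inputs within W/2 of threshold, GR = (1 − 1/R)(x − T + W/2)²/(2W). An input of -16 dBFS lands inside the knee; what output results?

x − T + W/2 = -16 − (-17) + 3 = 4.
GR = (1 − 1/4) × 4² / 12 = 0.75 × 16 / 12 = 1 dB.
Output = -16 − 1 = -17 dBFS.

-17 dBFS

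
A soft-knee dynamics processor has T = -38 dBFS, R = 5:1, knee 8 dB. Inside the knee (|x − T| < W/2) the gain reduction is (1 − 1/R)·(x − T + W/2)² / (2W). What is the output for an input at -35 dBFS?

x − T + W/2 = -35 − (-38) + 4 = 7.
GR = (1 − 1/5) × 7² / 16 = 0.8 × 49 / 16 = 2.45 dB.
Output = -35 − 2.45 = -37.45 dBFS.

-37.45 dBFS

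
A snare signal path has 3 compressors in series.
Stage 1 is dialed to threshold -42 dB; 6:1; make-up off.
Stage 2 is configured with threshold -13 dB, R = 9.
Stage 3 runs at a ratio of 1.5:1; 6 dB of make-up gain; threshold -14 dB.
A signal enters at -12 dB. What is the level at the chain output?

Stage 1: 30 dB above -42 dB, reduced 6:1 to 5 dB above → -37 dB.
Stage 2: -37 dB is at or below the -13 dB threshold — no compression; output -37 dB.
Stage 3: -37 dB is at or below the -14 dB threshold — no compression; make-up brings it to -31 dB.

-31 dB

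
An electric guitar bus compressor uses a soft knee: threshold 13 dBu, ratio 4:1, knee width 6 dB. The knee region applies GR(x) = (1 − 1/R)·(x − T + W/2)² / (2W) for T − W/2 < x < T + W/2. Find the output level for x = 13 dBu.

x − T + W/2 = 13 − 13 + 3 = 3.
GR = (1 − 1/4) × 3² / 12 = 0.75 × 9 / 12 = 0.5625 dB.
Output = 13 − 0.5625 = 12.4375 dBu.

12.4375 dBu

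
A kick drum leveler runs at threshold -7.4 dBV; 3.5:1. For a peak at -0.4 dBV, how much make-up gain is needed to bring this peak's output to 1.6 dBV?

7 dB

Without make-up, output = threshold + overshoot/3.5 = -7.4 + 2 = -5.4 dBV.
Gap to target: 7 dB.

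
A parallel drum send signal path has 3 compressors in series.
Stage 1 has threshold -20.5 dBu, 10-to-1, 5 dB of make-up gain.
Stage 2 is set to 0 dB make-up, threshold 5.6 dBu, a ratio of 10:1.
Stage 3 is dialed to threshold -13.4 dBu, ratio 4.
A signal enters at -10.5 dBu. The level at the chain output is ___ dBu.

-14.5 dBu

Stage 1: 10 dB above -20.5 dBu, reduced 10:1 to 1 dB above → -19.5 dBu; +5 dB make-up → -14.5 dBu.
Stage 2: below threshold (-14.5 ≤ 5.6); passes unchanged; output -14.5 dBu.
Stage 3: -14.5 dBu is at or below the -13.4 dBu threshold — no compression; output -14.5 dBu.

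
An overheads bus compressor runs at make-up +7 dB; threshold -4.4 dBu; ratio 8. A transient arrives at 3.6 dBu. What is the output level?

3.6 dBu

3.6 dBu sits 8 dB over threshold.
The 8 dB excess becomes 1 dB after 8:1 reduction.
So the level is -4.4 + 1 = -3.4 dBu; make-up adds 7 dB, giving 3.6 dBu.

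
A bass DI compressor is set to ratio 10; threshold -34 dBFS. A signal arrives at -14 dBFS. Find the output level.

-14 dBFS sits 20 dB over threshold.
10:1 compression reduces that to 20/10 = 2 dB over.
Output = -34 + 2 = -32 dBFS.

-32 dBFS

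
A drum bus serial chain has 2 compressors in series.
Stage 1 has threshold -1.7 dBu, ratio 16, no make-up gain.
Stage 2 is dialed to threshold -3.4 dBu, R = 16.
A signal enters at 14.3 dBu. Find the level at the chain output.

-3.23125 dBu

Stage 1: overshoot 16 dB → 16/16 = 1 dB → -0.7 dBu.
Stage 2: -0.7 dBu is 2.7 dB over -3.4 dBu; at 16:1 that becomes 0.16875 dB over, giving -3.23125 dBu.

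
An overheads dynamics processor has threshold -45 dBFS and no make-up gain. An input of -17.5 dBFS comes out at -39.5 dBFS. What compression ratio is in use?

5:1

Input overshoot = -17.5 − (-45) = 27.5 dB; output overshoot = -39.5 − (-45) = 5.5 dB.
Ratio = 27.5 / 5.5 = 5.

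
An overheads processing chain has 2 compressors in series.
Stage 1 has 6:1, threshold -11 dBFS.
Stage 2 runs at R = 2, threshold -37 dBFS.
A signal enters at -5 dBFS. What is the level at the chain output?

-23.5 dBFS

Stage 1: -5 dBFS is 6 dB over -11 dBFS; at 6:1 that becomes 1 dB over, giving -10 dBFS.
Stage 2: overshoot 27 dB → 27/2 = 13.5 dB → -23.5 dBFS.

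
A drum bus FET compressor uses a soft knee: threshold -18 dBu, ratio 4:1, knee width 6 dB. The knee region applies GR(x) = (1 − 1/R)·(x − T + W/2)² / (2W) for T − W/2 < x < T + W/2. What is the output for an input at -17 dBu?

-18 dBu

x − T + W/2 = -17 − (-18) + 3 = 4.
GR = (1 − 1/4) × 4² / 12 = 0.75 × 16 / 12 = 1 dB.
Output = -17 − 1 = -18 dBu.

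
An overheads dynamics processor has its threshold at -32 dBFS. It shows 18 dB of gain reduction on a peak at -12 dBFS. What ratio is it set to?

Input overshoot = -12 − (-32) = 20 dB.
Output overshoot = 20 − 18 = 2 dB.
Ratio = input overshoot / output overshoot = 20 / 2 = 10.

10:1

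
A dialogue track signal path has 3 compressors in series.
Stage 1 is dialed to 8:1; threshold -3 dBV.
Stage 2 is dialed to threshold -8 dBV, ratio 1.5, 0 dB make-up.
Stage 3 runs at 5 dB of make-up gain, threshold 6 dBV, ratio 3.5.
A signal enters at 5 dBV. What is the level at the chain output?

Stage 1: 8 dB above -3 dBV, reduced 8:1 to 1 dB above → -2 dBV.
Stage 2: -2 dBV is 6 dB over -8 dBV; at 1.5:1 that becomes 4 dB over, giving -4 dBV.
Stage 3: below threshold (-4 ≤ 6); passes unchanged; make-up brings it to 1 dBV.

1 dBV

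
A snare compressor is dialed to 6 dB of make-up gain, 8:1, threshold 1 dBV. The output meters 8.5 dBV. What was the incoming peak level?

13 dBV

Before make-up, the level was 8.5 − 6 = 2.5 dBV.
Post-compression overshoot = 2.5 − 1 = 1.5 dB.
Before 8:1 compression the overshoot was 1.5 × 8 = 12 dB, so input = 1 + 12 = 13 dBV.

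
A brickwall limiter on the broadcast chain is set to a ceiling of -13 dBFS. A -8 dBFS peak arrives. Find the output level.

-13 dBFS

The limiter clamps the peak to its -13 dBFS ceiling.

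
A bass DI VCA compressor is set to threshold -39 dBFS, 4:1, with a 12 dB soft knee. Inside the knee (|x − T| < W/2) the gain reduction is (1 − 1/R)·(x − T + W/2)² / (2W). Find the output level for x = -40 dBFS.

x − T + W/2 = -40 − (-39) + 6 = 5.
GR = (1 − 1/4) × 5² / 24 = 0.75 × 25 / 24 = 0.78125 dB.
Output = -40 − 0.78125 = -40.78125 dBFS.

-40.78125 dBFS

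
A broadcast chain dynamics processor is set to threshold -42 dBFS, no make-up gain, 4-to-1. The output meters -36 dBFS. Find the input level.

The compressed level sits -36 − (-42) = 6 dB over threshold.
Before 4:1 compression the overshoot was 6 × 4 = 24 dB, so input = -42 + 24 = -18 dBFS.

-18 dBFS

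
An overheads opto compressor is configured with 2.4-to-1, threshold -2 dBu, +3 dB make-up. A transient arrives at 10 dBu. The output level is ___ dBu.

6 dBu

10 dBu sits 12 dB over threshold.
At 2.4:1 the overshoot is divided by 2.4, leaving 5 dB above threshold.
That puts the output at 3 dBu; make-up adds 3 dB, giving 6 dBu.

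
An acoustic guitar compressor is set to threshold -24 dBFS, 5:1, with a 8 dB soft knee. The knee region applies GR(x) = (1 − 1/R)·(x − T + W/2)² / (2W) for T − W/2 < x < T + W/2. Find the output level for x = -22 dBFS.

x − T + W/2 = -22 − (-24) + 4 = 6.
GR = (1 − 1/5) × 6² / 16 = 0.8 × 36 / 16 = 1.8 dB.
Output = -22 − 1.8 = -23.8 dBFS.

-23.8 dBFS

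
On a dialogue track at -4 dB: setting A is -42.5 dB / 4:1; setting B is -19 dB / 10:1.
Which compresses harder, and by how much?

A, by 15.375 dB

A: 38.5 dB over, compressed to 9.625 dB over, so 28.875 dB of GR.
B: 15 dB over, compressed to 1.5 dB over, so 13.5 dB of GR.
Difference: 15.375 dB in favour of A.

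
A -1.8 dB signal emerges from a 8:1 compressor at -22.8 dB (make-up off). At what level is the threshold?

Input is 24 dB above T (since output overshoot × R = input overshoot: (-22.8 − T)·8 = -1.8 − T gives T = -25.8 dB).
Check: -25.8 + (-1.8 − (-25.8))/8 = -25.8 + 3 = -22.8 dB. ✓

-25.8 dB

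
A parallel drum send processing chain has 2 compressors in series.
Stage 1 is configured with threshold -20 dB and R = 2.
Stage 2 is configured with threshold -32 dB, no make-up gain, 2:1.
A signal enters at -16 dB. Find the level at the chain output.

Stage 1: 4 dB above -20 dB, reduced 2:1 to 2 dB above → -18 dB.
Stage 2: -18 dB is 14 dB over -32 dB; at 2:1 that becomes 7 dB over, giving -25 dB.

-25 dB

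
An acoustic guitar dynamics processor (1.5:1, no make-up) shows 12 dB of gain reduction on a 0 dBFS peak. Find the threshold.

-36 dBFS

Let T be the threshold. Output overshoot = (input overshoot)/R, so -12 − T = (0 − T)/1.5.
1.5·(-12 − T) = 0 − T → 0.5·T = -18 − 0 = -18.
T = -18/0.5 = -36 dBFS.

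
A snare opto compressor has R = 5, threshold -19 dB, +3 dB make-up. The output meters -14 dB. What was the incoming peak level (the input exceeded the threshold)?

-9 dB

Stripping the +3 dB make-up gives -17 dB at the gain stage.
That's 2 dB above the -19 dB threshold.
Undo the ratio: input overshoot = 2 × 5 = 10 dB, giving input = -9 dB.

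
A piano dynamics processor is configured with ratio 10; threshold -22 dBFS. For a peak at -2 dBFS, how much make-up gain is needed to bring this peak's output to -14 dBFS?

6 dB

The peak compresses to -22 + 20/10 = -20 dBFS.
To reach -14 dBFS requires -14 − (-20) = 6 dB of make-up.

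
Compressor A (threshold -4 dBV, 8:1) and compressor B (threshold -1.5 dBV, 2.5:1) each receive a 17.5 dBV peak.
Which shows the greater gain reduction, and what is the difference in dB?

A: 21.5 dB over, compressed to 2.6875 dB over, so 18.8125 dB of GR.
B: 19 dB over, compressed to 7.6 dB over, so 11.4 dB of GR.
A reduces 7.4125 dB more.

A, by 7.4125 dB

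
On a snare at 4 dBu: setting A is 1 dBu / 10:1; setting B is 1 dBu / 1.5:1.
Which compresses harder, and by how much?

A: overshoot 3 dB → output overshoot 0.3 dB → GR 2.7 dB.
B: overshoot 3 dB → output overshoot 2 dB → GR 1 dB.
Difference: 1.7 dB in favour of A.

A, by 1.7 dB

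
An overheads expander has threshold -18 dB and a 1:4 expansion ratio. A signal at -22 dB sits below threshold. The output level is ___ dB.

Undershoot = (-18) − (-22) = 4 dB.
At 1:4, that expands to 16 dB under threshold.
Output = -18 − 16 = -34 dB.

-34 dB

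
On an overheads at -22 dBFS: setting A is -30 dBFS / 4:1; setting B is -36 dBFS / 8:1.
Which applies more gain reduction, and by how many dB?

B, by 6.25 dB

A: GR = 8 − 8/4 = 6 dB.
B: GR = 14 − 14/8 = 12.25 dB.
Difference: 6.25 dB in favour of B.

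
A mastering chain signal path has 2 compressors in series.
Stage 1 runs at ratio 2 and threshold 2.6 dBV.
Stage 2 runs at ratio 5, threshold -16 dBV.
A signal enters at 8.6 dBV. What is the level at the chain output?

-11.68 dBV

Stage 1: 8.6 dBV is 6 dB over 2.6 dBV; at 2:1 that becomes 3 dB over, giving 5.6 dBV.
Stage 2: overshoot 21.6 dB → 21.6/5 = 4.32 dB → -11.68 dBV.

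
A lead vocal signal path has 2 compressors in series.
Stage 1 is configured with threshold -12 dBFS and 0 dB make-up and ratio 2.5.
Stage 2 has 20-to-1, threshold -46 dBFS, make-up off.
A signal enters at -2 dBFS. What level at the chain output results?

-44.1 dBFS

Stage 1: 10 dB above -12 dBFS, reduced 2.5:1 to 4 dB above → -8 dBFS.
Stage 2: 38 dB above -46 dBFS, reduced 20:1 to 1.9 dB above → -44.1 dBFS.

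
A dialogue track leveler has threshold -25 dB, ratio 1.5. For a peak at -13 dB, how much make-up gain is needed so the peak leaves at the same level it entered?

Overshoot 12 dB → 12/1.5 = 8 dB after compression, so the compressed level is -25 + 8 = -17 dB.
Make-up = target − compressed = -13 − (-17) = 4 dB.

4 dB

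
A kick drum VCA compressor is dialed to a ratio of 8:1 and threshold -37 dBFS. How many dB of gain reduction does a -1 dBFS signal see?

-1 dBFS exceeds the threshold by 36 dB.
A 8:1 ratio leaves 4.5 dB of that excess.
So the signal is attenuated by 36 − 4.5 = 31.5 dB.

31.5 dB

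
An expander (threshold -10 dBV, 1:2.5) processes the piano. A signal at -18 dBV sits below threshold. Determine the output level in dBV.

Below threshold, a 1:2.5 expander applies gain = (2.5−1)×(T − x) of attenuation.
(2.5−1) × 8 = 12 dB, so output = -18 − 12 = -30 dBV.

-30 dBV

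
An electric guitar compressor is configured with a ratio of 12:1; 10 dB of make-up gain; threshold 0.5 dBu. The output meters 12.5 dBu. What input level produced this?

24.5 dBu

Before make-up, the level was 12.5 − 10 = 2.5 dBu.
Post-compression overshoot = 2.5 − 0.5 = 2 dB.
Input overshoot = R × output overshoot = 24 dB → input = 0.5 + 24 = 24.5 dBu.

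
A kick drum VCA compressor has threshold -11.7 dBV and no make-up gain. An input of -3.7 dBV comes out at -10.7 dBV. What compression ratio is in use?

Input overshoot = -3.7 − (-11.7) = 8 dB; output overshoot = -10.7 − (-11.7) = 1 dB.
Ratio = 8 / 1 = 8.

8:1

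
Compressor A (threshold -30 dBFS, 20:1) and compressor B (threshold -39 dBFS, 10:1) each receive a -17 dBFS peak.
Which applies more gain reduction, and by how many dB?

A: 13 dB over, compressed to 0.65 dB over, so 12.35 dB of GR.
B: 22 dB over, compressed to 2.2 dB over, so 19.8 dB of GR.
B applies 7.45 dB more gain reduction.

B, by 7.45 dB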